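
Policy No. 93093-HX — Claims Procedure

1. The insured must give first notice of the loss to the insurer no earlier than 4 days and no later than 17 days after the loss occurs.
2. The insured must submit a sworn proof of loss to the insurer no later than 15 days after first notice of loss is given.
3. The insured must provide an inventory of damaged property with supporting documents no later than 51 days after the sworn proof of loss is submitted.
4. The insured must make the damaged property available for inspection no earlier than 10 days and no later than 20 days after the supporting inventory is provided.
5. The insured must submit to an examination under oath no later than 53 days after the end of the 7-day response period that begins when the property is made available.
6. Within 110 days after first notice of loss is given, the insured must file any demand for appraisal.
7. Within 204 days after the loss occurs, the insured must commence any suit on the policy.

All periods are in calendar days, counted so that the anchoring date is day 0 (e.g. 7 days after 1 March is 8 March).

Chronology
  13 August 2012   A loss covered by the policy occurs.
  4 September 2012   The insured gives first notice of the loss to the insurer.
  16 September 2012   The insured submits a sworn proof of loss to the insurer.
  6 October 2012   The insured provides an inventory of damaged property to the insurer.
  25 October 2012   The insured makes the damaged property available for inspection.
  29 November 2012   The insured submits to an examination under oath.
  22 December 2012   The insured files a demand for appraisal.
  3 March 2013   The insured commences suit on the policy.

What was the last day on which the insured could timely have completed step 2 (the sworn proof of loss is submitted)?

Step 2 runs from 4 September 2012, when first notice of loss is given. 15 days after 4 September 2012 is 19 September 2012.

19 September 2012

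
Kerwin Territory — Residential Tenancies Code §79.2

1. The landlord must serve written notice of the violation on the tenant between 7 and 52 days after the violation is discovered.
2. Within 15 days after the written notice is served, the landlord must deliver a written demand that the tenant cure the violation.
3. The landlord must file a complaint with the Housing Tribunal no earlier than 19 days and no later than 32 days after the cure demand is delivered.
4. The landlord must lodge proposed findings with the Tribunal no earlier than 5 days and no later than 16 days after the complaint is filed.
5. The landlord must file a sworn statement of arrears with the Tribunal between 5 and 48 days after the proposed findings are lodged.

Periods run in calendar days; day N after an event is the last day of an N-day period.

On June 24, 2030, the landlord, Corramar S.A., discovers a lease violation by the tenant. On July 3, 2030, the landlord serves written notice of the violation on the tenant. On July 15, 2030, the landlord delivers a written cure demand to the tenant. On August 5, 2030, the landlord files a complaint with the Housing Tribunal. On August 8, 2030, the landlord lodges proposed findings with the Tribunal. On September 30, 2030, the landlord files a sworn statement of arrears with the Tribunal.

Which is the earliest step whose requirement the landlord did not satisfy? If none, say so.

Step 4

(1) the permitted window runs from June 24, 2030 + 7 = July 1, 2030 to June 24, 2030 + 52 = August 15, 2030; done July 3, 2030 — within the window.
(2) due by July 3, 2030 + 15 days = July 18, 2030; completed July 15, 2030, before the deadline.
(3) the permitted window runs from July 15, 2030 + 19 = August 3, 2030 to July 15, 2030 + 32 = August 16, 2030; done August 5, 2030 — within the window.
(4) the permitted window runs from August 5, 2030 + 5 = August 10, 2030 to August 5, 2030 + 16 = August 21, 2030; August 8, 2030 is 2 days too early.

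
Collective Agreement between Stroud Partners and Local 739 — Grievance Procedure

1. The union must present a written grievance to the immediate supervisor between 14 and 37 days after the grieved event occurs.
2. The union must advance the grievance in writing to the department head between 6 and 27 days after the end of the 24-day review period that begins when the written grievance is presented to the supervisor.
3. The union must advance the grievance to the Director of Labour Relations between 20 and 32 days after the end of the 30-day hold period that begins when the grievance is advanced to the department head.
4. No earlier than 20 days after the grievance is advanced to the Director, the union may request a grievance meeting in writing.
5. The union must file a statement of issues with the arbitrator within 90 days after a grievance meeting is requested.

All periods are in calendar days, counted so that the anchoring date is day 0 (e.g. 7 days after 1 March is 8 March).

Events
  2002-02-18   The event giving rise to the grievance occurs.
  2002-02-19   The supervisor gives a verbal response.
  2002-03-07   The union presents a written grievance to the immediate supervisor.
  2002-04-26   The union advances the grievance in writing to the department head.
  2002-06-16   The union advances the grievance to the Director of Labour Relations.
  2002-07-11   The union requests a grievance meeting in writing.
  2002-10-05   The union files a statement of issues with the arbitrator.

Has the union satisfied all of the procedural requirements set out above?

Step 1 — 14 and 37 days from 2002-02-18 (when the grieved event occurs) are 2002-03-04 and 2002-03-27 respectively; done 2002-03-07, which is between those dates.
Step 2 — 6 and 27 days from 2002-03-31 (end of the 24-day review period, which began when the written grievance is presented to the supervisor on 2002-03-07) are 2002-04-06 and 2002-04-27 respectively; 2002-04-26 falls inside that range.
Step 3 — 20 and 32 days from 2002-05-26 (end of the 30-day hold period, which began when the grievance is advanced to the department head on 2002-04-26) are 2002-06-15 and 2002-06-27 respectively; done 2002-06-16, which is between those dates.
Step 4 — must wait 20 days from 2002-06-16 (when the grievance is advanced to the Director), so not before 2002-07-06; 2002-07-11 is on or after that date.
Step 5 — counting 90 days from 2002-07-11 (when a grievance meeting is requested) gives a deadline of 2002-10-09; 2002-10-05 is within that limit.

Yes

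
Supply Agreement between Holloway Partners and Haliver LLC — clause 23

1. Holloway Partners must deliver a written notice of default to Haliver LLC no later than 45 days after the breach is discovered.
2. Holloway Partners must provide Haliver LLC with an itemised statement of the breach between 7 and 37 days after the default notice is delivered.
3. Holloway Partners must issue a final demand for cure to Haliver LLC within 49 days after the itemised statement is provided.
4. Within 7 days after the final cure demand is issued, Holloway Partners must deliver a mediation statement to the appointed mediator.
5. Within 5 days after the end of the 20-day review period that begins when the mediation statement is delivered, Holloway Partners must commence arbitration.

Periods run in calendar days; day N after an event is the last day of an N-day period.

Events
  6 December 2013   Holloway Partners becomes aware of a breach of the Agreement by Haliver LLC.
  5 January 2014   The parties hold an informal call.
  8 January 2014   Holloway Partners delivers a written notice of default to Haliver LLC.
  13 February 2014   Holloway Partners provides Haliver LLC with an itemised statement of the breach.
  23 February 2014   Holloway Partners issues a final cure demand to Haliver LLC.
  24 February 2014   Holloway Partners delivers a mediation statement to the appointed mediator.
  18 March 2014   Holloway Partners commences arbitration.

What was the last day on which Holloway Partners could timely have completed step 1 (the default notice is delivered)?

20 January 2014

Step 1 runs from 6 December 2013, when the breach is discovered. 45 days after 6 December 2013 is 20 January 2014.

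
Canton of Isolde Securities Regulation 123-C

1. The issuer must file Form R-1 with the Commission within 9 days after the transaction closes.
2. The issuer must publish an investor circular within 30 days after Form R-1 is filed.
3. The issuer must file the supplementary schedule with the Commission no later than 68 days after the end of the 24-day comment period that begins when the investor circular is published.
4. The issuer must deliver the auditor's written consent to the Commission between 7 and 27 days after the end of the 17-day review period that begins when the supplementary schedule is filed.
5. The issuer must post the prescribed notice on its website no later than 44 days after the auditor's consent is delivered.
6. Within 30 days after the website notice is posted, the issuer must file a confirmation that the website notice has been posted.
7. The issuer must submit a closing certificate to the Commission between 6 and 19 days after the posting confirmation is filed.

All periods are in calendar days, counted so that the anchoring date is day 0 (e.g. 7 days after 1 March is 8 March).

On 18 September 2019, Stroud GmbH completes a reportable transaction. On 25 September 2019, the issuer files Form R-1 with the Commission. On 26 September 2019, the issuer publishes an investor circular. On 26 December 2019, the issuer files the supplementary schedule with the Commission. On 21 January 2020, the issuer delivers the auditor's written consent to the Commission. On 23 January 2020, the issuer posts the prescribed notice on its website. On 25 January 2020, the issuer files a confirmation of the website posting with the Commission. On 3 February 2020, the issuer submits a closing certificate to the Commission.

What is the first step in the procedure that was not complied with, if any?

Step 1 — counting 9 days from 18 September 2019 (when the transaction closes) gives a deadline of 27 September 2019; done 25 September 2019 — timely.
Step 2 — counting 30 days from 25 September 2019 (when Form R-1 is filed) gives a deadline of 25 October 2019; completed 26 September 2019, before the deadline.
Step 3 — counting 68 days from 20 October 2019 (end of the 24-day comment period, which began when the investor circular is published on 26 September 2019) gives a deadline of 27 December 2019; done 26 December 2019 — timely.
Step 4 — 7 and 27 days from 12 January 2020 (end of the 17-day review period, which began when the supplementary schedule is filed on 26 December 2019) are 19 January 2020 and 8 February 2020 respectively; done 21 January 2020, which is between those dates.
Step 5 — counting 44 days from 21 January 2020 (when the auditor's consent is delivered) gives a deadline of 5 March 2020; done 23 January 2020 — timely.
Step 6 — counting 30 days from 23 January 2020 (when the website notice is posted) gives a deadline of 22 February 2020; completed 25 January 2020, before the deadline.
Step 7 — 6 and 19 days from 25 January 2020 (when the posting confirmation is filed) are 31 January 2020 and 13 February 2020 respectively; done 3 February 2020, which is between those dates.

None — every step was satisfied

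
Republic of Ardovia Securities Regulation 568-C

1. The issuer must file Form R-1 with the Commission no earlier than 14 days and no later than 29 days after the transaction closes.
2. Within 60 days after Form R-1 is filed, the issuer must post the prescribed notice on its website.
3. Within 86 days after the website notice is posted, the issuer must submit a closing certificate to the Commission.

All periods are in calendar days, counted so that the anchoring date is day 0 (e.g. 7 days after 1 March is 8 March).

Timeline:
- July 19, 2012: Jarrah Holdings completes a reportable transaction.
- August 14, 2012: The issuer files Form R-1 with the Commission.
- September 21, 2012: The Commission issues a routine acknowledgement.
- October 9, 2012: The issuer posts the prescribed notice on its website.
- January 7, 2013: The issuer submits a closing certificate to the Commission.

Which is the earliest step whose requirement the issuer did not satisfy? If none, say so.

Step 3

(1) the permitted window runs from July 19, 2012 + 14 = August 2, 2012 to July 19, 2012 + 29 = August 17, 2012; done August 14, 2012 — within the window.
(2) due by August 14, 2012 + 60 days = October 13, 2012; completed October 9, 2012, before the deadline.
(3) due by October 9, 2012 + 86 days = January 3, 2013; January 7, 2013 misses that deadline by 4 days.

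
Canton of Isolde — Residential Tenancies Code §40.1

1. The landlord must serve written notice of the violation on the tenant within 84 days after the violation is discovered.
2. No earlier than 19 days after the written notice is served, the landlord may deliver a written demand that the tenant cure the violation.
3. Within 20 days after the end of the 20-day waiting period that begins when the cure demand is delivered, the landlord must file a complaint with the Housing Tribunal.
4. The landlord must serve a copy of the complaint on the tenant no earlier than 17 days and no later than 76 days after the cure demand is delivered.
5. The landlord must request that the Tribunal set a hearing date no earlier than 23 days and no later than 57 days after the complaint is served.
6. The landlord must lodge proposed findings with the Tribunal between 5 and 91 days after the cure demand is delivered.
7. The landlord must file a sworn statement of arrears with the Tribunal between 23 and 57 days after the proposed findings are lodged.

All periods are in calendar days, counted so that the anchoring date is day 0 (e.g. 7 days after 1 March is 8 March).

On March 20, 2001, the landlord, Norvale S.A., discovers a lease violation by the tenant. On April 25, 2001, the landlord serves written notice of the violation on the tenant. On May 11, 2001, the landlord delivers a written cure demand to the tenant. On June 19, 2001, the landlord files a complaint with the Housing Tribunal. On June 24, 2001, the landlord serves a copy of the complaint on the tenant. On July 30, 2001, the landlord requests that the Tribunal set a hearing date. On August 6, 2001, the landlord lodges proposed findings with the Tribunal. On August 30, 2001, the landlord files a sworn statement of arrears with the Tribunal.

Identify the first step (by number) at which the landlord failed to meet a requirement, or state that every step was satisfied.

Step 2

Step 1: 84 days after March 20, 2001 (when the violation is discovered) is June 12, 2001; April 25, 2001 is within that limit.
Step 2: the earliest permitted date is 19 days after April 25, 2001 (when the written notice is served), i.e. May 14, 2001; acted on May 11, 2001, 3 days prematurely.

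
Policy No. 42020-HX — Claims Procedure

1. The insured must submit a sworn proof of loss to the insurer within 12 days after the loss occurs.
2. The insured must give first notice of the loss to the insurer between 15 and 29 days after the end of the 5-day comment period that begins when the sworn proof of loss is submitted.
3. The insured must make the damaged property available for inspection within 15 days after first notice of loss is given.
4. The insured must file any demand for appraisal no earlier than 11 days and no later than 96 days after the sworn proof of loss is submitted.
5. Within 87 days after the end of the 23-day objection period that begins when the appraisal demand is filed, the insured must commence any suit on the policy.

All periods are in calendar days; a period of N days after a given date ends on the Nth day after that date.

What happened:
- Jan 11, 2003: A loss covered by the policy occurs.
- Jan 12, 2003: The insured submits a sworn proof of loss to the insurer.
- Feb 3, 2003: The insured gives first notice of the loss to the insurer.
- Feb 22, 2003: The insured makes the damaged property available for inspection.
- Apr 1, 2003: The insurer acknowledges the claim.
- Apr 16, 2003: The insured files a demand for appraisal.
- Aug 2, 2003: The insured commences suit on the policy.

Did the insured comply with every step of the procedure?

Step 1 — counting 12 days from Jan 11, 2003 (when the loss occurs) gives a deadline of Jan 23, 2003; completed Jan 12, 2003, before the deadline.
Step 2 — 15 and 29 days from Jan 17, 2003 (end of the 5-day comment period, which began when the sworn proof of loss is submitted on Jan 12, 2003) are Feb 1, 2003 and Feb 15, 2003 respectively; done Feb 3, 2003 — within the window.
Step 3 — counting 15 days from Feb 3, 2003 (when first notice of loss is given) gives a deadline of Feb 18, 2003; done Feb 22, 2003 — 4 days late.
That is the first point of non-compliance.

No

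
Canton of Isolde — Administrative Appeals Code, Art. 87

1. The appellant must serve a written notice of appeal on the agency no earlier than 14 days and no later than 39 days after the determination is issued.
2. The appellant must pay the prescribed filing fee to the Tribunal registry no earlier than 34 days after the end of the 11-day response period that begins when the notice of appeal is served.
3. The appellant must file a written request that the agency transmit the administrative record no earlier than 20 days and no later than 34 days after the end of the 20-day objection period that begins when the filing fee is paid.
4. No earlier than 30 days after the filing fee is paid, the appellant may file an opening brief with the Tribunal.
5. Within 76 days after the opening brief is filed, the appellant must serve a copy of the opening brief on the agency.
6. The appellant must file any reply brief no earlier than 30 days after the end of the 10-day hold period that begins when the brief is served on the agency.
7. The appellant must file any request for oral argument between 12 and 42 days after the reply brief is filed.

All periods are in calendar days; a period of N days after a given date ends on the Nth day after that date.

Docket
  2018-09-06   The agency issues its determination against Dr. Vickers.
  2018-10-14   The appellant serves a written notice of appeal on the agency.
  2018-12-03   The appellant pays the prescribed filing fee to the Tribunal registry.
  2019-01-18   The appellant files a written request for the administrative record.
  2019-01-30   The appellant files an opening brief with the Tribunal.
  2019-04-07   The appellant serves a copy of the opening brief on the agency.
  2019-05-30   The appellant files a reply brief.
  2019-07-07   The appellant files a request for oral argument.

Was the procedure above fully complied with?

Yes

(1) the permitted window runs from 2018-09-06 + 14 = 2018-09-20 to 2018-09-06 + 39 = 2018-10-15; done 2018-10-14, which is between those dates.
(2) permitted from 2018-10-25 + 34 days = 2018-11-28 onward; 2018-12-03 is on or after that date.
(3) the permitted window runs from 2018-12-23 + 20 = 2019-01-12 to 2018-12-23 + 34 = 2019-01-26; 2019-01-18 falls inside that range.
(4) permitted from 2018-12-03 + 30 days = 2019-01-02 onward; done 2019-01-30 — permitted.
(5) due by 2019-01-30 + 76 days = 2019-04-16; completed 2019-04-07, before the deadline.
(6) permitted from 2019-04-17 + 30 days = 2019-05-17 onward; done 2019-05-30, after the minimum wait.
(7) the permitted window runs from 2019-05-30 + 12 = 2019-06-11 to 2019-05-30 + 42 = 2019-07-11; 2019-07-07 falls inside that range.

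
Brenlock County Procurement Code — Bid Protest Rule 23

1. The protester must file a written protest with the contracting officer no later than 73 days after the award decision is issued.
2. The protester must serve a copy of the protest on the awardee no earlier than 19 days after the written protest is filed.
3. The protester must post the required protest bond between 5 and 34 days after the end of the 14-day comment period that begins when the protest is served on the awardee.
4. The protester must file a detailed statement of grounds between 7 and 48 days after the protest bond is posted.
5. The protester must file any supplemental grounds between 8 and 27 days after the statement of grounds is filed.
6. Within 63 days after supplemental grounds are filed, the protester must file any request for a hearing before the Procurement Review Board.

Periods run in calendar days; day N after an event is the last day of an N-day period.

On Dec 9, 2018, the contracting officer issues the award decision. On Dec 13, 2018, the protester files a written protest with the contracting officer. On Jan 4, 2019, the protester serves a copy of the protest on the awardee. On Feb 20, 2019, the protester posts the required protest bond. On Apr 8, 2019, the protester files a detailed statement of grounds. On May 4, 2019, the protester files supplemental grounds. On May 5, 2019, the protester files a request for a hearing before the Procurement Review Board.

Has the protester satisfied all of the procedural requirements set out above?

Yes

Step 1: 73 days after Dec 9, 2018 (when the award decision is issued) is Feb 20, 2019; done Dec 13, 2018 — timely.
Step 2: the earliest permitted date is 19 days after Dec 13, 2018 (when the written protest is filed), i.e. Jan 1, 2019; done Jan 4, 2019, after the minimum wait.
Step 3: the window is 5–34 days after Jan 18, 2019 (end of the 14-day comment period, which began when the protest is served on the awardee on Jan 4, 2019), so Jan 23, 2019 through Feb 21, 2019; Feb 20, 2019 falls inside that range.
Step 4: the window is 7–48 days after Feb 20, 2019 (when the protest bond is posted), so Feb 27, 2019 through Apr 9, 2019; done Apr 8, 2019, which is between those dates.
Step 5: the window is 8–27 days after Apr 8, 2019 (when the statement of grounds is filed), so Apr 16, 2019 through May 5, 2019; done May 4, 2019, which is between those dates.
Step 6: 63 days after May 4, 2019 (when supplemental grounds are filed) is Jul 6, 2019; May 5, 2019 is within that limit.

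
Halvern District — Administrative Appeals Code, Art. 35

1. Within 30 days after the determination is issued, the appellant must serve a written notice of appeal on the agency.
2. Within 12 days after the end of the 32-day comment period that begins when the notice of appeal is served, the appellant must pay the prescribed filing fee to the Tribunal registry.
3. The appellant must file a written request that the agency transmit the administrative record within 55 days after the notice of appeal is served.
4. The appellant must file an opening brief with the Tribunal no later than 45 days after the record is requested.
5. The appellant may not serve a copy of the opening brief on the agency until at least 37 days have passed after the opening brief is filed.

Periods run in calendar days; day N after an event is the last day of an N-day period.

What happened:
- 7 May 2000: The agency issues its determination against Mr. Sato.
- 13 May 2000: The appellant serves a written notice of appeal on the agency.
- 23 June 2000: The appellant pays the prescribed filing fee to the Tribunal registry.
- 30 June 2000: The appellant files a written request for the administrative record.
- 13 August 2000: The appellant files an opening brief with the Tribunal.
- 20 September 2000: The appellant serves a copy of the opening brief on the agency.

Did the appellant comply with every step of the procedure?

(1) due by 7 May 2000 + 30 days = 6 June 2000; 13 May 2000 is within that limit.
(2) due by 14 June 2000 + 12 days = 26 June 2000; 23 June 2000 is within that limit.
(3) due by 13 May 2000 + 55 days = 7 July 2000; completed 30 June 2000, before the deadline.
(4) due by 30 June 2000 + 45 days = 14 August 2000; done 13 August 2000 — timely.
(5) permitted from 13 August 2000 + 37 days = 19 September 2000 onward; done 20 September 2000, after the minimum wait.

Yes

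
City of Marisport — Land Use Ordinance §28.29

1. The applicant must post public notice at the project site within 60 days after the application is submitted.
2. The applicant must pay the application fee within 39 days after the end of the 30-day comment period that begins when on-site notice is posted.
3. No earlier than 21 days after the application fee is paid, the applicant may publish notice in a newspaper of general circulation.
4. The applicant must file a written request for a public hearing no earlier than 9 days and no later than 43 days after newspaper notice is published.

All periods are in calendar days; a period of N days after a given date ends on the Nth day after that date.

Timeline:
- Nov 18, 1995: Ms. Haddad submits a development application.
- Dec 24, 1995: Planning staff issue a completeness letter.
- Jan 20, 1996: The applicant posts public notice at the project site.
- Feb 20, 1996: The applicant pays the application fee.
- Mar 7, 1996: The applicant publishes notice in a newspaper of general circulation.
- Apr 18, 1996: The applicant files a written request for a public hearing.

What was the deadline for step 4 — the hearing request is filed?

Step 4 runs from Mar 7, 1996, when newspaper notice is published. The window is 9–43 days after Mar 7, 1996; it closes on Apr 19, 1996.

Apr 19, 1996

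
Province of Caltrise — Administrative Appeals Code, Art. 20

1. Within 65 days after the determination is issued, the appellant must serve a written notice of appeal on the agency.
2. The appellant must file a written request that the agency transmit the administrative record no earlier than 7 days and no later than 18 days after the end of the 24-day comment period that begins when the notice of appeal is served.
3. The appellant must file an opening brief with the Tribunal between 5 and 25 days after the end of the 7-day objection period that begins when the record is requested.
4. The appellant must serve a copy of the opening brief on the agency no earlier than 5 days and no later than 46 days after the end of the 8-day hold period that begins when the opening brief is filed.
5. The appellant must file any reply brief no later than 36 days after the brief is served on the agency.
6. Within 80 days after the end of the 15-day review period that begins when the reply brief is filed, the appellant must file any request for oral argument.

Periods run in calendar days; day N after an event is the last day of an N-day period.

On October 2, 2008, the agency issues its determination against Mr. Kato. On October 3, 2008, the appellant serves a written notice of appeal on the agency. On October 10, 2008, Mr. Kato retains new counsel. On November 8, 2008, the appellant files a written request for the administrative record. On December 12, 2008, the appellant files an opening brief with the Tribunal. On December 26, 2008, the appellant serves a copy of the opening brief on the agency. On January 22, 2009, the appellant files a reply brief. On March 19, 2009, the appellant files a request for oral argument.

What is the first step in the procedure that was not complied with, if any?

(1) due by October 2, 2008 + 65 days = December 6, 2008; completed October 3, 2008, before the deadline.
(2) the permitted window runs from October 27, 2008 + 7 = November 3, 2008 to October 27, 2008 + 18 = November 14, 2008; done November 8, 2008 — within the window.
(3) the permitted window runs from November 15, 2008 + 5 = November 20, 2008 to November 15, 2008 + 25 = December 10, 2008; done December 12, 2008 — 2 days after the window closed.
The analysis stops there.

Step 3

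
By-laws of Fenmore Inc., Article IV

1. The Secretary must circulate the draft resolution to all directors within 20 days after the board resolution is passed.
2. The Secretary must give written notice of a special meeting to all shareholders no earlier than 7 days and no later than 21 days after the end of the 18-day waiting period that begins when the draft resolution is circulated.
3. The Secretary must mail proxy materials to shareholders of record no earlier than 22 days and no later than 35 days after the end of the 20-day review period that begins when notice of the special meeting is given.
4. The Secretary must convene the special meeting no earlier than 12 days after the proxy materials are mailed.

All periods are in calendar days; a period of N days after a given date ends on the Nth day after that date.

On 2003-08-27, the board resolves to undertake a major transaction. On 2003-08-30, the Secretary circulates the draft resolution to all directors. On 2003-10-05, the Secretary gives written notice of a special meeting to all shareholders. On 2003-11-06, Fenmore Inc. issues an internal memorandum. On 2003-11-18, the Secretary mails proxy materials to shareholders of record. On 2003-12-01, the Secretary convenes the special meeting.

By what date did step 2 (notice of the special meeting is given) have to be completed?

The draft resolution is circulated on 2003-08-30; the 18-day waiting period therefore ends 2003-09-17, and step 2 runs from that date. The window is 7–21 days after 2003-09-17; it closes on 2003-10-08.

2003-10-08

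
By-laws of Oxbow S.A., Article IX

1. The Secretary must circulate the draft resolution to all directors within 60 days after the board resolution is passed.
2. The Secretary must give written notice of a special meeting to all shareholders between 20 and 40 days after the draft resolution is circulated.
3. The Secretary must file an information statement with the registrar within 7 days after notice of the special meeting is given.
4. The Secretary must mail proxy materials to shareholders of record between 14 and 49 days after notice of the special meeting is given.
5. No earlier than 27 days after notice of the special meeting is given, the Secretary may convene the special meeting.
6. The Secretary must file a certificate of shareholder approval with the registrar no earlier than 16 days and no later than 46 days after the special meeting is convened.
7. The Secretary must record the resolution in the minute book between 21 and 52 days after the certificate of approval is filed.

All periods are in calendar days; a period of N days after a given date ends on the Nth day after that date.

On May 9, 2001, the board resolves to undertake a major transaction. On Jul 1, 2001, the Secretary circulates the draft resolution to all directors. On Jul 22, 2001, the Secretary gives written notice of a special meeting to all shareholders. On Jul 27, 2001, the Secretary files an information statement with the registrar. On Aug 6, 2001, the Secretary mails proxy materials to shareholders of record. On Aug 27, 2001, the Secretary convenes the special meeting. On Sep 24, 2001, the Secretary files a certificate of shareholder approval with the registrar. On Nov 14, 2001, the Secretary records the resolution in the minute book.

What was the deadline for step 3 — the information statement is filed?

Step 3 runs from Jul 22, 2001, when notice of the special meeting is given. 7 days after Jul 22, 2001 is Jul 29, 2001.

Jul 29, 2001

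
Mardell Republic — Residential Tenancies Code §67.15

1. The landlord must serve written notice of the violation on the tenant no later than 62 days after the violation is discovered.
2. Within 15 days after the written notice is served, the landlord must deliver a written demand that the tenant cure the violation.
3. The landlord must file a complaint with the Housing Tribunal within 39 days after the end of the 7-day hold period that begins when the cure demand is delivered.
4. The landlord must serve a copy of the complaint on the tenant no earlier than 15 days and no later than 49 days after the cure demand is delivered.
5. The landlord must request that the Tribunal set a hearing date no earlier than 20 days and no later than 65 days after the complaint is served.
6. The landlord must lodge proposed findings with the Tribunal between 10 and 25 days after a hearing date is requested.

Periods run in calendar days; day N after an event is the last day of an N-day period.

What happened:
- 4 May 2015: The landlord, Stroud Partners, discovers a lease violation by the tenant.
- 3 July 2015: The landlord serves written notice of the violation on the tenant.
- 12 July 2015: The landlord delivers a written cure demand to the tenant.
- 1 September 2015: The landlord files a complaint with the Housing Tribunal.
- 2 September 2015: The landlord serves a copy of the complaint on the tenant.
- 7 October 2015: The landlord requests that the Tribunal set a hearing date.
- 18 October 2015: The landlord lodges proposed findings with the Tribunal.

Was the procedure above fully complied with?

Step 1 — counting 62 days from 4 May 2015 (when the violation is discovered) gives a deadline of 5 July 2015; done 3 July 2015 — timely.
Step 2 — counting 15 days from 3 July 2015 (when the written notice is served) gives a deadline of 18 July 2015; completed 12 July 2015, before the deadline.
Step 3 — counting 39 days from 19 July 2015 (end of the 7-day hold period, which began when the cure demand is delivered on 12 July 2015) gives a deadline of 27 August 2015; 1 September 2015 misses that deadline by 5 days.
That is the first point of non-compliance.

No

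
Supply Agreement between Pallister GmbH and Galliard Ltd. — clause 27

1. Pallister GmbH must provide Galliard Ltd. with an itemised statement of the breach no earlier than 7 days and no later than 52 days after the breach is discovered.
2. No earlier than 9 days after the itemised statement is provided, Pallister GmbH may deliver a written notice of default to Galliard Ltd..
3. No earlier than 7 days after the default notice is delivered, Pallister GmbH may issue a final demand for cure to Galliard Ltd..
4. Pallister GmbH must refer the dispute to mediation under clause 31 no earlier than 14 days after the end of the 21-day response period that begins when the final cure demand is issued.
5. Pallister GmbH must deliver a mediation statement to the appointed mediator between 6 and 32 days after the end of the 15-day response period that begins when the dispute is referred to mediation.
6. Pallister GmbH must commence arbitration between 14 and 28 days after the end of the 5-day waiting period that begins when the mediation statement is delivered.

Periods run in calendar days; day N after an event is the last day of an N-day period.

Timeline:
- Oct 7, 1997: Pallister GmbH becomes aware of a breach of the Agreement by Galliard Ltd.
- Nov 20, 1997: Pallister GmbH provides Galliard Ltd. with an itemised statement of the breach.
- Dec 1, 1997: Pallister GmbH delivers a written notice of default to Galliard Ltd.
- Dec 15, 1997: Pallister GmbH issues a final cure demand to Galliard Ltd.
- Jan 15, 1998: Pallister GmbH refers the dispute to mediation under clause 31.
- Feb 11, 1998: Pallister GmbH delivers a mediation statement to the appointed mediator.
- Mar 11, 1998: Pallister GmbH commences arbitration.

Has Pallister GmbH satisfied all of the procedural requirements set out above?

No

(1) the permitted window runs from Oct 7, 1997 + 7 = Oct 14, 1997 to Oct 7, 1997 + 52 = Nov 28, 1997; done Nov 20, 1997 — within the window.
(2) permitted from Nov 20, 1997 + 9 days = Nov 29, 1997 onward; Dec 1, 1997 is on or after that date.
(3) permitted from Dec 1, 1997 + 7 days = Dec 8, 1997 onward; Dec 15, 1997 is on or after that date.
(4) permitted from Jan 5, 1998 + 14 days = Jan 19, 1998 onward; Jan 15, 1998 is 4 days before the earliest permitted date.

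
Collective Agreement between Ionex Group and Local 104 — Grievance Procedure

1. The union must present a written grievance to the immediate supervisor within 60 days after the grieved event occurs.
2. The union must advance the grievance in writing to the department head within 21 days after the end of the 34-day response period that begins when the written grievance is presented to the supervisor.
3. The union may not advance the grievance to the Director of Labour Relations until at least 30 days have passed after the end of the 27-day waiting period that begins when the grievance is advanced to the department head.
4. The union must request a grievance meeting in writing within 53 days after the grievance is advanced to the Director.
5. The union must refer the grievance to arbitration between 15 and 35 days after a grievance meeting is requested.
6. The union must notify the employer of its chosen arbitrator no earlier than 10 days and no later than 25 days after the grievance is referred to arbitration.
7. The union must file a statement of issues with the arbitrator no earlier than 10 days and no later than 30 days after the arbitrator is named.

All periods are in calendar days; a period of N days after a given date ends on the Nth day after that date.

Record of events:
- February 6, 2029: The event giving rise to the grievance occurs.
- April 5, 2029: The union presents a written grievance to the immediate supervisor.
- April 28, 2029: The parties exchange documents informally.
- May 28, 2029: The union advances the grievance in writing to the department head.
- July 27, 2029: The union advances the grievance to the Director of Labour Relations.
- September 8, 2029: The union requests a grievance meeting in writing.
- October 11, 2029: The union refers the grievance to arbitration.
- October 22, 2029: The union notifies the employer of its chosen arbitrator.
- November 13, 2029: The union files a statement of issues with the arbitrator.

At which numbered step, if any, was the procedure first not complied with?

None — every step was satisfied

Step 1: 60 days after February 6, 2029 (when the grieved event occurs) is April 7, 2029; done April 5, 2029 — timely.
Step 2: 21 days after May 9, 2029 (end of the 34-day response period, which began when the written grievance is presented to the supervisor on April 5, 2029) is May 30, 2029; May 28, 2029 is within that limit.
Step 3: the earliest permitted date is 30 days after June 24, 2029 (end of the 27-day waiting period, which began when the grievance is advanced to the department head on May 28, 2029), i.e. July 24, 2029; July 27, 2029 is on or after that date.
Step 4: 53 days after July 27, 2029 (when the grievance is advanced to the Director) is September 18, 2029; done September 8, 2029 — timely.
Step 5: the window is 15–35 days after September 8, 2029 (when a grievance meeting is requested), so September 23, 2029 through October 13, 2029; October 11, 2029 falls inside that range.
Step 6: the window is 10–25 days after October 11, 2029 (when the grievance is referred to arbitration), so October 21, 2029 through November 5, 2029; done October 22, 2029 — within the window.
Step 7: the window is 10–30 days after October 22, 2029 (when the arbitrator is named), so November 1, 2029 through November 21, 2029; done November 13, 2029, which is between those dates.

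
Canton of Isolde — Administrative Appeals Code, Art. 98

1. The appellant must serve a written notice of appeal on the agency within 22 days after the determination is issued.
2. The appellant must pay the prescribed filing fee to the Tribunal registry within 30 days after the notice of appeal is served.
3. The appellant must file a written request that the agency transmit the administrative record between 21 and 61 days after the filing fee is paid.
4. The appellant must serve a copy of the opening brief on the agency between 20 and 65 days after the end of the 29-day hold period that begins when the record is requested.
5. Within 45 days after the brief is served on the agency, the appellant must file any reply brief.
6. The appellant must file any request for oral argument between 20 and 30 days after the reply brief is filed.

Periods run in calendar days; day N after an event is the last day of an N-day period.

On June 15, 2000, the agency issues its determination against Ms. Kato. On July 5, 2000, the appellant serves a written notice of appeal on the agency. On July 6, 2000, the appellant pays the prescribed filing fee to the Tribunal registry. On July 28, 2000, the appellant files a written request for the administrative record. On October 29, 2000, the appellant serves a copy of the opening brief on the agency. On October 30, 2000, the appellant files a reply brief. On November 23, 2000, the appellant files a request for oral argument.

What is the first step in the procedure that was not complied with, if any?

None — every step was satisfied

Step 1: 22 days after June 15, 2000 (when the determination is issued) is July 7, 2000; completed July 5, 2000, before the deadline.
Step 2: 30 days after July 5, 2000 (when the notice of appeal is served) is August 4, 2000; done July 6, 2000 — timely.
Step 3: the window is 21–61 days after July 6, 2000 (when the filing fee is paid), so July 27, 2000 through September 5, 2000; done July 28, 2000, which is between those dates.
Step 4: the window is 20–65 days after August 26, 2000 (end of the 29-day hold period, which began when the record is requested on July 28, 2000), so September 15, 2000 through October 30, 2000; done October 29, 2000, which is between those dates.
Step 5: 45 days after October 29, 2000 (when the brief is served on the agency) is December 13, 2000; October 30, 2000 is within that limit.
Step 6: the window is 20–30 days after October 30, 2000 (when the reply brief is filed), so November 19, 2000 through November 29, 2000; November 23, 2000 falls inside that range.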